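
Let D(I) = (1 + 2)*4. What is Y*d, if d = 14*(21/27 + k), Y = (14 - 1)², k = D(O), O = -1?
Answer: 272090/9 ≈ 30232.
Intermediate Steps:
D(I) = 12 (D(I) = 3*4 = 12)
k = 12
Y = 169 (Y = 13² = 169)
d = 1610/9 (d = 14*(21/27 + 12) = 14*(21*(1/27) + 12) = 14*(7/9 + 12) = 14*(115/9) = 1610/9 ≈ 178.89)
Y*d = 169*(1610/9) = 272090/9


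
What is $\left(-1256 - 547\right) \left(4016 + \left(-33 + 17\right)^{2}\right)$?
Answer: $-7702416$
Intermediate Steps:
$\left(-1256 - 547\right) \left(4016 + \left(-33 + 17\right)^{2}\right) = - 1803 \left(4016 + \left(-16\right)^{2}\right) = - 1803 \left(4016 + 256\right) = \left(-1803\right) 4272 = -7702416$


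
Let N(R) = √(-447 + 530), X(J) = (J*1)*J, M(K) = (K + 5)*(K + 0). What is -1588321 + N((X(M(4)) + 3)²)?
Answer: -1588321 + √83 ≈ -1.5883e+6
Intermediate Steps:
M(K) = K*(5 + K) (M(K) = (5 + K)*K = K*(5 + K))
X(J) = J² (X(J) = J*J = J²)
N(R) = √83
-1588321 + N((X(M(4)) + 3)²) = -1588321 + √83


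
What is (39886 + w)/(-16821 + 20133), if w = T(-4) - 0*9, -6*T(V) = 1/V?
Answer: 957265/79488 ≈ 12.043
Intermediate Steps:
T(V) = -1/(6*V)
w = 1/24 (w = -⅙/(-4) - 0*9 = -⅙*(-¼) - 32*0 = 1/24 + 0 = 1/24 ≈ 0.041667)
(39886 + w)/(-16821 + 20133) = (39886 + 1/24)/(-16821 + 20133) = (957265/24)/3312 = (957265/24)*(1/3312) = 957265/79488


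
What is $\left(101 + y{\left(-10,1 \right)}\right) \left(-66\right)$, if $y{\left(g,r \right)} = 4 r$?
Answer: $-6930$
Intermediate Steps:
$\left(101 + y{\left(-10,1 \right)}\right) \left(-66\right) = \left(101 + 4 \cdot 1\right) \left(-66\right) = \left(101 + 4\right) \left(-66\right) = 105 \left(-66\right) = -6930$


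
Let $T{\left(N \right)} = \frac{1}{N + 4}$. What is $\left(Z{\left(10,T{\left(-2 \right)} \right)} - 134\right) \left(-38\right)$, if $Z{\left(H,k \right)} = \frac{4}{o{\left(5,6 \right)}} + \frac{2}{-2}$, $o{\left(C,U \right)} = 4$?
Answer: $5092$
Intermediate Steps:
$T{\left(N \right)} = \frac{1}{4 + N}$
$Z{\left(H,k \right)} = 0$ ($Z{\left(H,k \right)} = \frac{4}{4} + \frac{2}{-2} = 4 \cdot \frac{1}{4} + 2 \left(- \frac{1}{2}\right) = 1 - 1 = 0$)
$\left(Z{\left(10,T{\left(-2 \right)} \right)} - 134\right) \left(-38\right) = \left(0 - 134\right) \left(-38\right) = \left(-134\right) \left(-38\right) = 5092$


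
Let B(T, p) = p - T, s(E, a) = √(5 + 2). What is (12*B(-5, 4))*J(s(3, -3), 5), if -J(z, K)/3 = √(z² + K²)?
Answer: -1296*√2 ≈ -1832.8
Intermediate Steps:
s(E, a) = √7
J(z, K) = -3*√(K² + z²) (J(z, K) = -3*√(z² + K²) = -3*√(K² + z²))
(12*B(-5, 4))*J(s(3, -3), 5) = (12*(4 - 1*(-5)))*(-3*√(5² + (√7)²)) = (12*(4 + 5))*(-3*√(25 + 7)) = (12*9)*(-12*√2) = 108*(-12*√2) = -1296*√2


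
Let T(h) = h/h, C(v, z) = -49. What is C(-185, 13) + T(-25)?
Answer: -48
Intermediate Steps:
T(h) = 1
C(-185, 13) + T(-25) = -49 + 1 = -48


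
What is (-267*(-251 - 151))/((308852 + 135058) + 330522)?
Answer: 5963/43024 ≈ 0.13860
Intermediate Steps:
(-267*(-251 - 151))/((308852 + 135058) + 330522) = (-267*(-402))/(443910 + 330522) = 107334/774432 = 107334*(1/774432) = 5963/43024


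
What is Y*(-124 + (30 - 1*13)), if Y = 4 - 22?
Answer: 1926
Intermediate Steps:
Y = -18
Y*(-124 + (30 - 1*13)) = -18*(-124 + (30 - 1*13)) = -18*(-124 + (30 - 13)) = -18*(-124 + 17) = -18*(-107) = 1926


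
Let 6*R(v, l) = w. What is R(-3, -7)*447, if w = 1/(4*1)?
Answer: 149/8 ≈ 18.625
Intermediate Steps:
w = 1/4 ≈ 0.25000
R(v, l) = 1/24 (R(v, l) = (1/6)*(1/4) = 1/24)
R(-3, -7)*447 = (1/24)*447 = 149/8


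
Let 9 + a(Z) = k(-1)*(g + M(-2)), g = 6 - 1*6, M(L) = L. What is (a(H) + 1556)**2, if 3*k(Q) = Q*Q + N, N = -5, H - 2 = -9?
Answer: 21613201/9 ≈ 2.4015e+6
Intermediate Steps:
H = -7 (H = 2 - 9 = -7)
k(Q) = -5/3 + Q**2/3 (k(Q) = (Q*Q - 5)/3 = (Q**2 - 5)/3 = (-5 + Q**2)/3 = -5/3 + Q**2/3)
g = 0 (g = 6 - 6 = 0)
a(Z) = -19/3 (a(Z) = -9 + (-5/3 + (1/3)*(-1)**2)*(0 - 2) = -9 + (-5/3 + (1/3)*1)*(-2) = -9 + (-5/3 + 1/3)*(-2) = -9 - 4/3*(-2) = -9 + 8/3 = -19/3)
(a(H) + 1556)**2 = (-19/3 + 1556)**2 = (4649/3)**2 = 21613201/9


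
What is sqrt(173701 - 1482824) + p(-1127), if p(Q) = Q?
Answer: -1127 + I*sqrt(1309123) ≈ -1127.0 + 1144.2*I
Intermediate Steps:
sqrt(173701 - 1482824) + p(-1127) = sqrt(173701 - 1482824) - 1127 = sqrt(-1309123) - 1127 = I*sqrt(1309123) - 1127 = -1127 + I*sqrt(1309123)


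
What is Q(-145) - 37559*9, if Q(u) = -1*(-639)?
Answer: -337392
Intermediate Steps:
Q(u) = 639
Q(-145) - 37559*9 = 639 - 37559*9 = 639 - 1*338031 = 639 - 338031 = -337392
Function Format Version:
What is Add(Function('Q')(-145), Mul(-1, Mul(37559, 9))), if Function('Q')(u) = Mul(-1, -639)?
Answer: -337392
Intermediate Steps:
Function('Q')(u) = 639
Add(Function('Q')(-145), Mul(-1, Mul(37559, 9))) = Add(639, Mul(-1, Mul(37559, 9))) = Add(639, Mul(-1, 338031)) = Add(639, -338031) = -337392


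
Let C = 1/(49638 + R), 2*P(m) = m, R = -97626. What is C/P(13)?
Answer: -1/311922 ≈ -3.2059e-6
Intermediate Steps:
P(m) = m/2
C = -1/47988 (C = 1/(49638 - 97626) = 1/(-47988) = -1/47988 ≈ -2.0839e-5)
C/P(13) = -1/(47988*((½)*13)) = -1/(47988*13/2) = -1/47988*2/13 = -1/311922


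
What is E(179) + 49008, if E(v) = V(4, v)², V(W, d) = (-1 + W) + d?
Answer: 82132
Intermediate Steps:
V(W, d) = -1 + W + d
E(v) = (3 + v)² (E(v) = (-1 + 4 + v)² = (3 + v)²)
E(179) + 49008 = (3 + 179)² + 49008 = 182² + 49008 = 33124 + 49008 = 82132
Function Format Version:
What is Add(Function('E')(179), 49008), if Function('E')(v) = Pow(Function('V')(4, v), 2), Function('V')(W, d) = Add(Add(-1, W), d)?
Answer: 82132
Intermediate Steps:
Function('V')(W, d) = Add(-1, W, d)
Function('E')(v) = Pow(Add(3, v), 2) (Function('E')(v) = Pow(Add(-1, 4, v), 2) = Pow(Add(3, v), 2))
Add(Function('E')(179), 49008) = Add(Pow(Add(3, 179), 2), 49008) = Add(Pow(182, 2), 49008) = Add(33124, 49008) = 82132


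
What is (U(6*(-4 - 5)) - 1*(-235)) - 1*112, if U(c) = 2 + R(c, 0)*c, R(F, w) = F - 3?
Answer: 3203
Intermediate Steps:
R(F, w) = -3 + F
U(c) = 2 + c*(-3 + c) (U(c) = 2 + (-3 + c)*c = 2 + c*(-3 + c))
(U(6*(-4 - 5)) - 1*(-235)) - 1*112 = ((2 + (6*(-4 - 5))*(-3 + 6*(-4 - 5))) - 1*(-235)) - 1*112 = ((2 + (6*(-9))*(-3 + 6*(-9))) + 235) - 112 = ((2 - 54*(-3 - 54)) + 235) - 112 = ((2 - 54*(-57)) + 235) - 112 = ((2 + 3078) + 235) - 112 = (3080 + 235) - 112 = 3315 - 112 = 3203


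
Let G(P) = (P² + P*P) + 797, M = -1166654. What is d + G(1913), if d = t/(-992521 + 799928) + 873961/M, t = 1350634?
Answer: 1644710013925112061/224689393822 ≈ 7.3199e+6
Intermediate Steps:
d = -1744041329509/224689393822 (d = 1350634/(-992521 + 799928) + 873961/(-1166654) = 1350634/(-192593) + 873961*(-1/1166654) = 1350634*(-1/192593) - 873961/1166654 = -1350634/192593 - 873961/1166654 = -1744041329509/224689393822 ≈ -7.7620)
G(P) = 797 + 2*P² (G(P) = (P² + P²) + 797 = 2*P² + 797 = 797 + 2*P²)
d + G(1913) = -1744041329509/224689393822 + (797 + 2*1913²) = -1744041329509/224689393822 + (797 + 2*3659569) = -1744041329509/224689393822 + (797 + 7319138) = -1744041329509/224689393822 + 7319935 = 1644710013925112061/224689393822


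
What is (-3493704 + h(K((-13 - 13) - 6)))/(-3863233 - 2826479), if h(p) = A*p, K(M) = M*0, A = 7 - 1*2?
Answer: 145571/278738 ≈ 0.52225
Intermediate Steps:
A = 5 (A = 7 - 2 = 5)
K(M) = 0
h(p) = 5*p
(-3493704 + h(K((-13 - 13) - 6)))/(-3863233 - 2826479) = (-3493704 + 5*0)/(-3863233 - 2826479) = (-3493704 + 0)/(-6689712) = -3493704*(-1/6689712) = 145571/278738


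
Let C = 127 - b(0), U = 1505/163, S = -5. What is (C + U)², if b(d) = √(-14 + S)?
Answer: 492601625/26569 - 44412*I*√19/163 ≈ 18540.0 - 1187.7*I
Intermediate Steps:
b(d) = I*√19 (b(d) = √(-14 - 5) = √(-19) = I*√19)
U = 1505/163 (U = 1505*(1/163) = 1505/163 ≈ 9.2331)
C = 127 - I*√19 ≈ 127.0 - 4.3589*I
(C + U)² = ((127 - I*√19) + 1505/163)² = (22206/163 - I*√19)²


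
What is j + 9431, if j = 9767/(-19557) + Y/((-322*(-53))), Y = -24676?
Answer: 29689047578/3148677 ≈ 9429.0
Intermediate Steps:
j = -6125209/3148677 (j = 9767/(-19557) - 24676/((-322*(-53))) = 9767*(-1/19557) - 24676/17066 = -9767/19557 - 24676*1/17066 = -9767/19557 - 12338/8533 = -6125209/3148677 ≈ -1.9453)
j + 9431 = -6125209/3148677 + 9431 = 29689047578/3148677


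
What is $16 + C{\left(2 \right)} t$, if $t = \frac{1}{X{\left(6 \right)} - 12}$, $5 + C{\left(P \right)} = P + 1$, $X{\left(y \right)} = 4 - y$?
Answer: $\frac{113}{7} \approx 16.143$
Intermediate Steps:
$C{\left(P \right)} = -4 + P$ ($C{\left(P \right)} = -5 + \left(P + 1\right) = -5 + \left(1 + P\right) = -4 + P$)
$t = - \frac{1}{14}$ ($t = \frac{1}{\left(4 - 6\right) - 12} = \frac{1}{-2 - 12} = \frac{1}{-14} = - \frac{1}{14} \approx -0.071429$)
$16 + C{\left(2 \right)} t = 16 + \left(-4 + 2\right) \left(- \frac{1}{14}\right) = 16 - - \frac{1}{7} = 16 + \frac{1}{7} = \frac{113}{7}$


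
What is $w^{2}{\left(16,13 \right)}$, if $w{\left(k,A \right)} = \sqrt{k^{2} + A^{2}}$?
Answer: $425$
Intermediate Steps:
$w{\left(k,A \right)} = \sqrt{A^{2} + k^{2}}$
$w^{2}{\left(16,13 \right)} = \left(\sqrt{13^{2} + 16^{2}}\right)^{2} = \left(\sqrt{169 + 256}\right)^{2} = \left(\sqrt{425}\right)^{2} = \left(5 \sqrt{17}\right)^{2} = 425$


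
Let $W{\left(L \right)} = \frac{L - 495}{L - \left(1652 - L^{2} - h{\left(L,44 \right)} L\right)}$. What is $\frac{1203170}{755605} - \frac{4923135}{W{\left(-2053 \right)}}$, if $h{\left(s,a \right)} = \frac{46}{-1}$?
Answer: $\frac{228805446482787143}{27504022} \approx 8.319 \cdot 10^{9}$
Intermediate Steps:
$h{\left(s,a \right)} = -46$ ($h{\left(s,a \right)} = 46 \left(-1\right) = -46$)
$W{\left(L \right)} = \frac{-495 + L}{-1652 + L^{2} - 45 L}$ ($W{\left(L \right)} = \frac{L - 495}{L - \left(1652 - L^{2} + 46 L\right)} = \frac{-495 + L}{L - \left(1652 - L^{2} + 46 L\right)} = \frac{-495 + L}{-1652 + L^{2} - 45 L}$)
$\frac{1203170}{755605} - \frac{4923135}{W{\left(-2053 \right)}} = \frac{1203170}{755605} - \frac{4923135}{\frac{1}{-1652 + \left(-2053\right)^{2} - -92385} \left(-495 - 2053\right)} = 1203170 \cdot \frac{1}{755605} - \frac{4923135}{\frac{1}{-1652 + 4214809 + 92385} \left(-2548\right)} = \frac{240634}{151121} - \frac{4923135}{\frac{1}{4305542} \left(-2548\right)} = \frac{240634}{151121} - \frac{4923135}{- \frac{1274}{2152771}} = \frac{240634}{151121} - - \frac{1514054608155}{182} = \frac{240634}{151121} + \frac{1514054608155}{182} = \frac{228805446482787143}{27504022}$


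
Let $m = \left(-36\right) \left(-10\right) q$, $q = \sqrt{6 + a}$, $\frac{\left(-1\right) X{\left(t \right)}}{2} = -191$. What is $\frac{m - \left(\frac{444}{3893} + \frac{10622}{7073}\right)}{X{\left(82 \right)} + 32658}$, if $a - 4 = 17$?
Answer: $- \frac{22245929}{454881322280} + \frac{27 \sqrt{3}}{826} \approx 0.056568$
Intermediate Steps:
$X{\left(t \right)} = 382$ ($X{\left(t \right)} = \left(-2\right) \left(-191\right) = 382$)
$a = 21$ ($a = 4 + 17 = 21$)
$q = 3 \sqrt{3}$ ($q = \sqrt{6 + 21} = \sqrt{27} = 3 \sqrt{3} \approx 5.1962$)
$m = 1080 \sqrt{3}$ ($m = \left(-36\right) \left(-10\right) 3 \sqrt{3} = 360 \cdot 3 \sqrt{3} = 1080 \sqrt{3} \approx 1870.6$)
$\frac{m - \left(\frac{444}{3893} + \frac{10622}{7073}\right)}{X{\left(82 \right)} + 32658} = \frac{1080 \sqrt{3} - \left(\frac{444}{3893} + \frac{10622}{7073}\right)}{382 + 32658} = \frac{1080 \sqrt{3} - \frac{44491858}{27535189}}{33040} = \left(1080 \sqrt{3} - \frac{44491858}{27535189}\right) \frac{1}{33040} = \left(- \frac{44491858}{27535189} + 1080 \sqrt{3}\right) \frac{1}{33040} = - \frac{22245929}{454881322280} + \frac{27 \sqrt{3}}{826}$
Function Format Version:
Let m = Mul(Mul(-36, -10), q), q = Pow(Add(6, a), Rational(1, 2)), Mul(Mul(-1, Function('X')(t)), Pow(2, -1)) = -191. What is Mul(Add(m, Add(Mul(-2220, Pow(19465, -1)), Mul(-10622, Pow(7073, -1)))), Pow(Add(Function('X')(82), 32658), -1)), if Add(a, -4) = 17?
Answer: Add(Rational(-22245929, 454881322280), Mul(Rational(27, 826), Pow(3, Rational(1, 2)))) ≈ 0.056568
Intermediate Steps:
Function('X')(t) = 382 (Function('X')(t) = Mul(-2, -191) = 382)
a = 21 (a = Add(4, 17) = 21)
q = Mul(3, Pow(3, Rational(1, 2))) (q = Pow(Add(6, 21), Rational(1, 2)) = Pow(27, Rational(1, 2)) = Mul(3, Pow(3, Rational(1, 2))) ≈ 5.1962)
m = Mul(1080, Pow(3, Rational(1, 2))) (m = Mul(Mul(-36, -10), Mul(3, Pow(3, Rational(1, 2)))) = Mul(360, Mul(3, Pow(3, Rational(1, 2)))) = Mul(1080, Pow(3, Rational(1, 2))) ≈ 1870.6)
Mul(Add(m, Add(Mul(-2220, Pow(19465, -1)), Mul(-10622, Pow(7073, -1)))), Pow(Add(Function('X')(82), 32658), -1)) = Mul(Add(Mul(1080, Pow(3, Rational(1, 2))), Add(Mul(-2220, Pow(19465, -1)), Mul(-10622, Pow(7073, -1)))), Pow(Add(382, 32658), -1)) = Mul(Add(Mul(1080, Pow(3, Rational(1, 2))), Add(Mul(-2220, Rational(1, 19465)), Mul(-10622, Rational(1, 7073)))), Pow(33040, -1)) = Mul(Add(Mul(1080, Pow(3, Rational(1, 2))), Add(Rational(-444, 3893), Rational(-10622, 7073))), Rational(1, 33040)) = Mul(Add(Mul(1080, Pow(3, Rational(1, 2))), Rational(-44491858, 27535189)), Rational(1, 33040)) = Mul(Add(Rational(-44491858, 27535189), Mul(1080, Pow(3, Rational(1, 2)))), Rational(1, 33040)) = Add(Rational(-22245929, 454881322280), Mul(Rational(27, 826), Pow(3, Rational(1, 2))))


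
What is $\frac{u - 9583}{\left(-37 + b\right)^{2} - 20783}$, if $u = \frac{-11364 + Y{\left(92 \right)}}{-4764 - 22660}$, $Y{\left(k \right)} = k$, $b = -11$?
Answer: $\frac{32849115}{63346012} \approx 0.51857$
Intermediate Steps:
$u = \frac{1409}{3428}$ ($u = \frac{-11364 + 92}{-4764 - 22660} = - \frac{11272}{-27424} = \left(-11272\right) \left(- \frac{1}{27424}\right) = \frac{1409}{3428} \approx 0.41103$)
$\frac{u - 9583}{\left(-37 + b\right)^{2} - 20783} = \frac{\frac{1409}{3428} - 9583}{\left(-37 - 11\right)^{2} - 20783} = - \frac{32849115}{3428 \left(\left(-48\right)^{2} - 20783\right)} = - \frac{32849115}{3428 \left(2304 - 20783\right)} = - \frac{32849115}{3428 \left(-18479\right)} = \left(- \frac{32849115}{3428}\right) \left(- \frac{1}{18479}\right) = \frac{32849115}{63346012}$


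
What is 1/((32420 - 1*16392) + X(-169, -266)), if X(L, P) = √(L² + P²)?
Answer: 16028/256797467 - √99317/256797467 ≈ 6.1188e-5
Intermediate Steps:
1/((32420 - 1*16392) + X(-169, -266)) = 1/((32420 - 1*16392) + √((-169)² + (-266)²)) = 1/((32420 - 16392) + √(28561 + 70756)) = 1/(16028 + √99317)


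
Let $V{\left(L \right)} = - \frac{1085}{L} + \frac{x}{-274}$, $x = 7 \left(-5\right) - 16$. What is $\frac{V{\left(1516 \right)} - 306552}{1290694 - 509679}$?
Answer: $- \frac{63668507971}{162210567380} \approx -0.39251$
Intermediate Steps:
$x = -51$ ($x = -35 - 16 = -51$)
$V{\left(L \right)} = \frac{51}{274} - \frac{1085}{L}$ ($V{\left(L \right)} = - \frac{1085}{L} - \frac{51}{-274} = - \frac{1085}{L} - - \frac{51}{274} = - \frac{1085}{L} + \frac{51}{274} = \frac{51}{274} - \frac{1085}{L}$)
$\frac{V{\left(1516 \right)} - 306552}{1290694 - 509679} = \frac{\left(\frac{51}{274} - \frac{1085}{1516}\right) - 306552}{1290694 - 509679} = \frac{\left(\frac{51}{274} - \frac{1085}{1516}\right) - 306552}{781015} = \left(\left(\frac{51}{274} - \frac{1085}{1516}\right) - 306552\right) \frac{1}{781015} = \left(- \frac{109987}{207692} - 306552\right) \frac{1}{781015} = \left(- \frac{63668507971}{207692}\right) \frac{1}{781015} = - \frac{63668507971}{162210567380}$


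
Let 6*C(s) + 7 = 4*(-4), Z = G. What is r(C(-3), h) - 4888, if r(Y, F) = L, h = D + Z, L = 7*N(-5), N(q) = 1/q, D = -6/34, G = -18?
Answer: -24447/5 ≈ -4889.4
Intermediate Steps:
D = -3/17 (D = -6*1/34 = -3/17 ≈ -0.17647)
Z = -18
L = -7/5 (L = 7/(-5) = 7*(-⅕) = -7/5 ≈ -1.4000)
h = -309/17 (h = -3/17 - 18 = -309/17 ≈ -18.176)
C(s) = -23/6 (C(s) = -7/6 + (4*(-4))/6 = -7/6 + (⅙)*(-16) = -7/6 - 8/3 = -23/6)
r(Y, F) = -7/5
r(C(-3), h) - 4888 = -7/5 - 4888 = -24447/5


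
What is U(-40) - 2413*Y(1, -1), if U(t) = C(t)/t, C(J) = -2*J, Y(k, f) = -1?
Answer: 2411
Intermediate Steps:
U(t) = -2 (U(t) = (-2*t)/t = -2)
U(-40) - 2413*Y(1, -1) = -2 - 2413*(-1) = -2 + 2413 = 2411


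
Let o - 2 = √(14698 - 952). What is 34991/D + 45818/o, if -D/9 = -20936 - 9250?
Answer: -12207136171/1866672054 + 22909*√13746/6871 ≈ 384.37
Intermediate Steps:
D = 271674 (D = -9*(-20936 - 9250) = -9*(-30186) = 271674)
o = 2 + √13746 (o = 2 + √(14698 - 952) = 2 + √13746 ≈ 119.24)
34991/D + 45818/o = 34991/271674 + 45818/(2 + √13746)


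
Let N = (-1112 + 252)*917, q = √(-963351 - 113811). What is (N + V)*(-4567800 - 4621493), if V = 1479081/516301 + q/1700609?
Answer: 3741547599985823927/516301 - 9189293*I*√1077162/1700609 ≈ 7.2468e+12 - 5608.1*I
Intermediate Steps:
q = I*√1077162 (q = √(-1077162) = I*√1077162 ≈ 1037.9*I)
V = 1479081/516301 + I*√1077162/1700609 (V = 1479081/516301 + (I*√1077162)/1700609 = 1479081*(1/516301) + (I*√1077162)*(1/1700609) = 1479081/516301 + I*√1077162/1700609 ≈ 2.8648 + 0.00061029*I)
N = -788620 (N = -860*917 = -788620)
(N + V)*(-4567800 - 4621493) = (-788620 + (1479081/516301 + I*√1077162/1700609))*(-4567800 - 4621493) = (-407163815539/516301 + I*√1077162/1700609)*(-9189293) = 3741547599985823927/516301 - 9189293*I*√1077162/1700609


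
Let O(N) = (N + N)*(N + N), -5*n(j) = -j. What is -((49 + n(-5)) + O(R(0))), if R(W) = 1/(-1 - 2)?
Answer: -436/9 ≈ -48.444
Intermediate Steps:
n(j) = j/5 (n(j) = -(-1)*j/5 = j/5)
R(W) = -1/3 (R(W) = 1/(-3) = -1/3)
O(N) = 4*N**2 (O(N) = (2*N)*(2*N) = 4*N**2)
-((49 + n(-5)) + O(R(0))) = -((49 + (1/5)*(-5)) + 4*(-1/3)**2) = -((49 - 1) + 4*(1/9)) = -(48 + 4/9) = -1*436/9 = -436/9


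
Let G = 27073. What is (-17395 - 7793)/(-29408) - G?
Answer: -199034399/7352 ≈ -27072.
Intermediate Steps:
(-17395 - 7793)/(-29408) - G = (-17395 - 7793)/(-29408) - 1*27073 = -25188*(-1/29408) - 27073 = 6297/7352 - 27073 = -199034399/7352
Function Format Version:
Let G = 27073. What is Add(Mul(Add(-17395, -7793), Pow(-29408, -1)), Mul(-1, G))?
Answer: Rational(-199034399, 7352) ≈ -27072.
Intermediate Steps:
Add(Mul(Add(-17395, -7793), Pow(-29408, -1)), Mul(-1, G)) = Add(Mul(Add(-17395, -7793), Pow(-29408, -1)), Mul(-1, 27073)) = Add(Mul(-25188, Rational(-1, 29408)), -27073) = Add(Rational(6297, 7352), -27073) = Rational(-199034399, 7352)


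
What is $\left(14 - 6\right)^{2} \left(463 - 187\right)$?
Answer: $17664$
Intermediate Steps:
$\left(14 - 6\right)^{2} \left(463 - 187\right) = \left(14 - 6\right)^{2} \cdot 276 = 8^{2} \cdot 276 = 64 \cdot 276 = 17664$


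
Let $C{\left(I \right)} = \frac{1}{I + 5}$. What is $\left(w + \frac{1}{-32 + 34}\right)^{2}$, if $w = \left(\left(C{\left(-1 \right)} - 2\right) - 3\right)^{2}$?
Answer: $\frac{136161}{256} \approx 531.88$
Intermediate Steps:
$C{\left(I \right)} = \frac{1}{5 + I}$
$w = \frac{361}{16}$ ($w = \left(\left(\frac{1}{5 - 1} - 2\right) - 3\right)^{2} = \left(\left(\frac{1}{4} - 2\right) - 3\right)^{2} = \left(- \frac{7}{4} - 3\right)^{2} = \left(- \frac{19}{4}\right)^{2} = \frac{361}{16} \approx 22.563$)
$\left(w + \frac{1}{-32 + 34}\right)^{2} = \left(\frac{361}{16} + \frac{1}{-32 + 34}\right)^{2} = \left(\frac{361}{16} + \frac{1}{2}\right)^{2} = \left(\frac{369}{16}\right)^{2} = \frac{136161}{256}$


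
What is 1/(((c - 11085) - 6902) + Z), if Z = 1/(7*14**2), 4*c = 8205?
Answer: -343/5465962 ≈ -6.2752e-5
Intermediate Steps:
c = 8205/4 (c = (1/4)*8205 = 8205/4 ≈ 2051.3)
Z = 1/1372 (Z = 1/(7*196) = 1/1372 ≈ 0.00072886)
1/(((c - 11085) - 6902) + Z) = 1/(((8205/4 - 11085) - 6902) + 1/1372) = 1/((-36135/4 - 6902) + 1/1372) = 1/(-63743/4 + 1/1372) = 1/(-5465962/343) = -343/5465962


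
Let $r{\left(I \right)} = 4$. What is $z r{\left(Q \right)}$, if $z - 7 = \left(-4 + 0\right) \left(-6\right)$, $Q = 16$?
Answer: $124$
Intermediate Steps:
$z = 31$ ($z = 7 + \left(-4 + 0\right) \left(-6\right) = 7 - -24 = 7 + 24 = 31$)
$z r{\left(Q \right)} = 31 \cdot 4 = 124$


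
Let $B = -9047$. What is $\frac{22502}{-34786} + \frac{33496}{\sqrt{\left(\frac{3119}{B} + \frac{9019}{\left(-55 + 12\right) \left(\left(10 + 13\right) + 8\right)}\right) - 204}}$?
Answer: $- \frac{11251}{17393} - \frac{16748 i \sqrt{7675730660224481}}{636480331} \approx -0.64687 - 2305.4 i$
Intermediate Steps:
$\frac{22502}{-34786} + \frac{33496}{\sqrt{\left(\frac{3119}{B} + \frac{9019}{\left(-55 + 12\right) \left(\left(10 + 13\right) + 8\right)}\right) - 204}} = \frac{22502}{-34786} + \frac{33496}{\sqrt{\left(\frac{3119}{-9047} + \frac{9019}{\left(-55 + 12\right) \left(\left(10 + 13\right) + 8\right)}\right) - 204}} = 22502 \left(- \frac{1}{34786}\right) + \frac{33496}{\sqrt{\left(3119 \left(- \frac{1}{9047}\right) + \frac{9019}{\left(-43\right) \left(23 + 8\right)}\right) - 204}} = - \frac{11251}{17393} + \frac{33496}{\sqrt{\left(- \frac{3119}{9047} + \frac{9019}{\left(-43\right) 31}\right) - 204}} = - \frac{11251}{17393} + \frac{33496}{\sqrt{\left(- \frac{3119}{9047} + \frac{9019}{-1333}\right) - 204}} = - \frac{11251}{17393} + \frac{33496}{\sqrt{\left(- \frac{3119}{9047} + 9019 \left(- \frac{1}{1333}\right)\right) - 204}} = - \frac{11251}{17393} + \frac{33496}{\sqrt{\left(- \frac{3119}{9047} - \frac{9019}{1333}\right) - 204}} = - \frac{11251}{17393} + \frac{33496}{\sqrt{- \frac{85752520}{12059651} - 204}} = - \frac{11251}{17393} + \frac{33496}{\sqrt{- \frac{2545921324}{12059651}}} = - \frac{11251}{17393} + \frac{33496}{\frac{2}{12059651} i \sqrt{7675730660224481}} = - \frac{11251}{17393} + 33496 \left(- \frac{i \sqrt{7675730660224481}}{1272960662}\right) = - \frac{11251}{17393} - \frac{16748 i \sqrt{7675730660224481}}{636480331}$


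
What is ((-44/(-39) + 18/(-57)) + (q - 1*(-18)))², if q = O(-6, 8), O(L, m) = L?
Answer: 90136036/549081 ≈ 164.16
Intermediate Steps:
q = -6
((-44/(-39) + 18/(-57)) + (q - 1*(-18)))² = ((-44/(-39) + 18/(-57)) + (-6 - 1*(-18)))² = ((-44*(-1/39) + 18*(-1/57)) + (-6 + 18))² = ((44/39 - 6/19) + 12)² = (602/741 + 12)² = (9494/741)² = 90136036/549081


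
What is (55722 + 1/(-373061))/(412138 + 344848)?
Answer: 20787705041/282401954146 ≈ 0.073610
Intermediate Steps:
(55722 + 1/(-373061))/(412138 + 344848) = (55722 - 1/373061)/756986 = (20787705041/373061)*(1/756986) = 20787705041/282401954146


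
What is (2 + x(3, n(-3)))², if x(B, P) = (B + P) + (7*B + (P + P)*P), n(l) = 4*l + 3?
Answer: 32041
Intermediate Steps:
n(l) = 3 + 4*l
x(B, P) = P + 2*P² + 8*B (x(B, P) = (B + P) + (7*B + (2*P)*P) = (B + P) + (7*B + 2*P²) = (B + P) + (2*P² + 7*B) = P + 2*P² + 8*B)
(2 + x(3, n(-3)))² = (2 + ((3 + 4*(-3)) + 2*(3 + 4*(-3))² + 8*3))² = (2 + ((3 - 12) + 2*(3 - 12)² + 24))² = (2 + (-9 + 2*(-9)² + 24))² = (2 + (-9 + 2*81 + 24))² = (2 + (-9 + 162 + 24))² = (2 + 177)² = 179² = 32041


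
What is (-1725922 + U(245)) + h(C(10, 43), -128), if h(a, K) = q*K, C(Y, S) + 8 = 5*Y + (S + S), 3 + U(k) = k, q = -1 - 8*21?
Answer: -1704048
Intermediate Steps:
q = -169 (q = -1 - 168 = -169)
U(k) = -3 + k
C(Y, S) = -8 + 2*S + 5*Y (C(Y, S) = -8 + (5*Y + (S + S)) = -8 + (5*Y + 2*S) = -8 + (2*S + 5*Y) = -8 + 2*S + 5*Y)
h(a, K) = -169*K
(-1725922 + U(245)) + h(C(10, 43), -128) = (-1725922 + (-3 + 245)) - 169*(-128) = (-1725922 + 242) + 21632 = -1725680 + 21632 = -1704048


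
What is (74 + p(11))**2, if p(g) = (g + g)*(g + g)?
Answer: 311364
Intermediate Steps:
p(g) = 4*g**2 (p(g) = (2*g)*(2*g) = 4*g**2)
(74 + p(11))**2 = (74 + 4*11**2)**2 = (74 + 4*121)**2 = (74 + 484)**2 = 558**2 = 311364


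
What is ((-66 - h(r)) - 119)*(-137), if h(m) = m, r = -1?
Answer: 25208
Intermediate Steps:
((-66 - h(r)) - 119)*(-137) = ((-66 - 1*(-1)) - 119)*(-137) = ((-66 + 1) - 119)*(-137) = (-65 - 119)*(-137) = -184*(-137) = 25208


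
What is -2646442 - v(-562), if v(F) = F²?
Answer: -2962286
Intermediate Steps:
-2646442 - v(-562) = -2646442 - 1*(-562)² = -2646442 - 1*315844 = -2646442 - 315844 = -2962286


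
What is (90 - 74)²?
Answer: 256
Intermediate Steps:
(90 - 74)² = 16² = 256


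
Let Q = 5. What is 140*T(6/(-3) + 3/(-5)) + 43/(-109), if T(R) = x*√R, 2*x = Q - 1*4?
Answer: -43/109 + 14*I*√65 ≈ -0.3945 + 112.87*I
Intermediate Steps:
x = ½ (x = (5 - 1*4)/2 = (5 - 4)/2 = (½)*1 = ½ ≈ 0.50000)
T(R) = √R/2
140*T(6/(-3) + 3/(-5)) + 43/(-109) = 140*(√(6/(-3) + 3/(-5))/2) + 43/(-109) = 140*(√(6*(-⅓) + 3*(-⅕))/2) + 43*(-1/109) = 140*(√(-2 - ⅗)/2) - 43/109 = 140*(√(-13/5)/2) - 43/109 = 140*((I*√65/5)/2) - 43/109 = 140*(I*√65/10) - 43/109 = 14*I*√65 - 43/109 = -43/109 + 14*I*√65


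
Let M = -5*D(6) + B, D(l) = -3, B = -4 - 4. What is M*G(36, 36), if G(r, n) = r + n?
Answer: 504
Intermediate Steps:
G(r, n) = n + r
B = -8
M = 7 (M = -5*(-3) - 8 = 15 - 8 = 7)
M*G(36, 36) = 7*(36 + 36) = 7*72 = 504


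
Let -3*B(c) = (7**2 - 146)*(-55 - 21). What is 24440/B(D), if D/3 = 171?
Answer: -18330/1843 ≈ -9.9457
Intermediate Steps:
D = 513 (D = 3*171 = 513)
B(c) = -7372/3 (B(c) = -(7**2 - 146)*(-55 - 21)/3 = -(49 - 146)*(-76)/3 = -(-97)*(-76)/3 = -1/3*7372 = -7372/3)
24440/B(D) = 24440/(-7372/3) = 24440*(-3/7372) = -18330/1843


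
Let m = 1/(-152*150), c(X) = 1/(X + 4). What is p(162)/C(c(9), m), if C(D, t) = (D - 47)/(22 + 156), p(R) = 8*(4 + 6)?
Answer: -18512/61 ≈ -303.48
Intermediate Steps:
p(R) = 80 (p(R) = 8*10 = 80)
c(X) = 1/(4 + X)
m = -1/22800 (m = -1/152*1/150 = -1/22800 ≈ -4.3860e-5)
C(D, t) = -47/178 + D/178 (C(D, t) = (-47 + D)/178 = (-47 + D)*(1/178) = -47/178 + D/178)
p(162)/C(c(9), m) = 80/(-47/178 + 1/(178*(4 + 9))) = 80/(-47/178 + (1/178)/13) = 80/(-47/178 + (1/178)*(1/13)) = 80/(-47/178 + 1/2314) = 80/(-305/1157) = 80*(-1157/305) = -18512/61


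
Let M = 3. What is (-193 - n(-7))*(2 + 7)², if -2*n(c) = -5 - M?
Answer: -15957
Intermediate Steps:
n(c) = 4 (n(c) = -(-5 - 1*3)/2 = -(-5 - 3)/2 = -½*(-8) = 4)
(-193 - n(-7))*(2 + 7)² = (-193 - 1*4)*(2 + 7)² = (-193 - 4)*9² = -197*81 = -15957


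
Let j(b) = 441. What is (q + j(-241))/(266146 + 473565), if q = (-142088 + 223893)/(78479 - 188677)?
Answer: 48515513/81514672778 ≈ 0.00059517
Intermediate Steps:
q = -81805/110198 (q = 81805/(-110198) = 81805*(-1/110198) = -81805/110198 ≈ -0.74235)
(q + j(-241))/(266146 + 473565) = (-81805/110198 + 441)/(266146 + 473565) = (48515513/110198)/739711 = (48515513/110198)*(1/739711) = 48515513/81514672778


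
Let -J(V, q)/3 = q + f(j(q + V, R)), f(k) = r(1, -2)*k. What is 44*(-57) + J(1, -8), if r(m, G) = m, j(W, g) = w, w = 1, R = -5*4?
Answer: -2487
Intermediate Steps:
R = -20
j(W, g) = 1
f(k) = k (f(k) = 1*k = k)
J(V, q) = -3 - 3*q (J(V, q) = -3*(q + 1) = -3*(1 + q) = -3 - 3*q)
44*(-57) + J(1, -8) = 44*(-57) + (-3 - 3*(-8)) = -2508 + (-3 + 24) = -2508 + 21 = -2487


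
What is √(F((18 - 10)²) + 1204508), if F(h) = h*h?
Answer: 2*√302151 ≈ 1099.4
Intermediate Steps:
F(h) = h²
√(F((18 - 10)²) + 1204508) = √(((18 - 10)²)² + 1204508) = √((8²)² + 1204508) = √(64² + 1204508) = √(4096 + 1204508) = √1208604 = 2*√302151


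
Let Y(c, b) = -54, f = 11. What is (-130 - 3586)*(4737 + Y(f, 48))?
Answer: -17402028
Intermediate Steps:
(-130 - 3586)*(4737 + Y(f, 48)) = (-130 - 3586)*(4737 - 54) = -3716*4683 = -17402028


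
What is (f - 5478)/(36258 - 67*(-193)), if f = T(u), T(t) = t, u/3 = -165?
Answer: -5973/49189 ≈ -0.12143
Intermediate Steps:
u = -495 (u = 3*(-165) = -495)
f = -495
(f - 5478)/(36258 - 67*(-193)) = (-495 - 5478)/(36258 - 67*(-193)) = -5973/(36258 + 12931) = -5973/49189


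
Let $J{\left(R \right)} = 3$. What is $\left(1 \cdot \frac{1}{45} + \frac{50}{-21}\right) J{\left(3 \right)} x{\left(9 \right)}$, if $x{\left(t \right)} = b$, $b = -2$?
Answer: $\frac{1486}{105} \approx 14.152$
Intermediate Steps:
$x{\left(t \right)} = -2$
$\left(1 \cdot \frac{1}{45} + \frac{50}{-21}\right) J{\left(3 \right)} x{\left(9 \right)} = \left(1 \cdot \frac{1}{45} + \frac{50}{-21}\right) 3 \left(-2\right) = \left(1 \cdot \frac{1}{45} + 50 \left(- \frac{1}{21}\right)\right) 3 \left(-2\right) = \left(\frac{1}{45} - \frac{50}{21}\right) 3 \left(-2\right) = \left(- \frac{743}{315}\right) 3 \left(-2\right) = \left(- \frac{743}{105}\right) \left(-2\right) = \frac{1486}{105}$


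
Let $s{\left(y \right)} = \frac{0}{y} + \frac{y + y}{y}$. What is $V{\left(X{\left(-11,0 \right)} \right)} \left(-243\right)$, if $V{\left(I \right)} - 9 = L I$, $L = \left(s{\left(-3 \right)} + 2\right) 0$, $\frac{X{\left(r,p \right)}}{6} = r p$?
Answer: $-2187$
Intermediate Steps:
$X{\left(r,p \right)} = 6 p r$ ($X{\left(r,p \right)} = 6 r p = 6 p r$)
$s{\left(y \right)} = 2$ ($s{\left(y \right)} = 0 + \frac{2 y}{y} = 0 + 2 = 2$)
$L = 0$ ($L = \left(2 + 2\right) 0 = 4 \cdot 0 = 0$)
$V{\left(I \right)} = 9$ ($V{\left(I \right)} = 9 + 0 I = 9 + 0 = 9$)
$V{\left(X{\left(-11,0 \right)} \right)} \left(-243\right) = 9 \left(-243\right) = -2187$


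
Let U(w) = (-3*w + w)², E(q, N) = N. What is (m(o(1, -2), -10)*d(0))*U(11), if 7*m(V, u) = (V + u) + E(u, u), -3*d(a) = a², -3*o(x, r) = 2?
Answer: 0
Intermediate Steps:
o(x, r) = -⅔ (o(x, r) = -⅓*2 = -⅔)
d(a) = -a²/3
m(V, u) = V/7 + 2*u/7 (m(V, u) = ((V + u) + u)/7 = (V + 2*u)/7 = V/7 + 2*u/7)
U(w) = 4*w² (U(w) = (-2*w)² = 4*w²)
(m(o(1, -2), -10)*d(0))*U(11) = (((⅐)*(-⅔) + (2/7)*(-10))*(-⅓*0²))*(4*11²) = ((-2/21 - 20/7)*(-⅓*0))*(4*121) = -62/21*0*484 = 0*484 = 0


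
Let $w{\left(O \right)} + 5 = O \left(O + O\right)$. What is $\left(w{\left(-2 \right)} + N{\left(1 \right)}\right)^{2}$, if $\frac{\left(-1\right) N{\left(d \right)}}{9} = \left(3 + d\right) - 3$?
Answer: $36$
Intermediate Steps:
$N{\left(d \right)} = - 9 d$ ($N{\left(d \right)} = - 9 \left(\left(3 + d\right) - 3\right) = - 9 d$)
$w{\left(O \right)} = -5 + 2 O^{2}$ ($w{\left(O \right)} = -5 + O \left(O + O\right) = -5 + O 2 O = -5 + 2 O^{2}$)
$\left(w{\left(-2 \right)} + N{\left(1 \right)}\right)^{2} = \left(\left(-5 + 2 \left(-2\right)^{2}\right) - 9\right)^{2} = \left(\left(-5 + 2 \cdot 4\right) - 9\right)^{2} = \left(\left(-5 + 8\right) - 9\right)^{2} = \left(3 - 9\right)^{2} = \left(-6\right)^{2} = 36$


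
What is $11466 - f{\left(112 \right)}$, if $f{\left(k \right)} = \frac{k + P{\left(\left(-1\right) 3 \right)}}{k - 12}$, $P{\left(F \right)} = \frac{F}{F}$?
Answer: $\frac{1146487}{100} \approx 11465.0$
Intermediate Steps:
$P{\left(F \right)} = 1$
$f{\left(k \right)} = \frac{1 + k}{-12 + k}$ ($f{\left(k \right)} = \frac{k + 1}{k - 12} = \frac{1 + k}{-12 + k}$)
$11466 - f{\left(112 \right)} = 11466 - \frac{1 + 112}{-12 + 112} = 11466 - \frac{1}{100} \cdot 113 = 11466 - \frac{113}{100} = \frac{1146487}{100}$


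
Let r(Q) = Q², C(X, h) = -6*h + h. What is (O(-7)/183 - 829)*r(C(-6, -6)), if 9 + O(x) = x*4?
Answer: -45523200/61 ≈ -7.4628e+5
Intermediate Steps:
O(x) = -9 + 4*x (O(x) = -9 + x*4 = -9 + 4*x)
C(X, h) = -5*h
(O(-7)/183 - 829)*r(C(-6, -6)) = ((-9 + 4*(-7))/183 - 829)*(-5*(-6))² = ((-9 - 28)*(1/183) - 829)*30² = (-37*1/183 - 829)*900 = (-37/183 - 829)*900 = -151744/183*900 = -45523200/61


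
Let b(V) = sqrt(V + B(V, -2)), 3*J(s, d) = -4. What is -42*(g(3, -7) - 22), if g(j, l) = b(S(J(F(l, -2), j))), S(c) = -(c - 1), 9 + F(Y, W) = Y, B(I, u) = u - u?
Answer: 924 - 14*sqrt(21) ≈ 859.84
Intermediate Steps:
B(I, u) = 0
F(Y, W) = -9 + Y
J(s, d) = -4/3 (J(s, d) = (1/3)*(-4) = -4/3)
S(c) = 1 - c (S(c) = -(-1 + c) = 1 - c)
b(V) = sqrt(V) (b(V) = sqrt(V + 0) = sqrt(V))
g(j, l) = sqrt(21)/3 (g(j, l) = sqrt(1 - 1*(-4/3)) = sqrt(1 + 4/3) = sqrt(7/3) = sqrt(21)/3)
-42*(g(3, -7) - 22) = -42*(sqrt(21)/3 - 22) = -42*(-22 + sqrt(21)/3) = 924 - 14*sqrt(21)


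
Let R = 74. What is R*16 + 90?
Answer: 1274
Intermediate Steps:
R*16 + 90 = 74*16 + 90 = 1184 + 90 = 1274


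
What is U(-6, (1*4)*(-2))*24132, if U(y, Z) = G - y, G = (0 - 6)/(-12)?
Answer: 156858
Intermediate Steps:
G = 1/2 (G = -6*(-1/12) = 1/2 ≈ 0.50000)
U(y, Z) = 1/2 - y
U(-6, (1*4)*(-2))*24132 = (1/2 - 1*(-6))*24132 = (1/2 + 6)*24132 = (13/2)*24132 = 156858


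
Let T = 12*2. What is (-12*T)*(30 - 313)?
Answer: 81504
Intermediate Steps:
T = 24
(-12*T)*(30 - 313) = (-12*24)*(30 - 313) = -288*(-283) = 81504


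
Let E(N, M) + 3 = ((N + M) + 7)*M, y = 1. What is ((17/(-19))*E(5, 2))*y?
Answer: -425/19 ≈ -22.368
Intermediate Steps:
E(N, M) = -3 + M*(7 + M + N) (E(N, M) = -3 + ((N + M) + 7)*M = -3 + ((M + N) + 7)*M = -3 + (7 + M + N)*M = -3 + M*(7 + M + N))
((17/(-19))*E(5, 2))*y = ((17/(-19))*(-3 + 2**2 + 7*2 + 2*5))*1 = ((17*(-1/19))*(-3 + 4 + 14 + 10))*1 = -17/19*25*1 = -425/19*1 = -425/19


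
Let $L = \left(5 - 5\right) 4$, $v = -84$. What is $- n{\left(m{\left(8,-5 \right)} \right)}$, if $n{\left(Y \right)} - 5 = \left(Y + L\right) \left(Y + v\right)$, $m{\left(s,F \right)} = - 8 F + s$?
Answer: $1723$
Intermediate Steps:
$L = 0$ ($L = 0 \cdot 4 = 0$)
$m{\left(s,F \right)} = s - 8 F$
$n{\left(Y \right)} = 5 + Y \left(-84 + Y\right)$ ($n{\left(Y \right)} = 5 + \left(Y + 0\right) \left(Y - 84\right) = 5 + Y \left(-84 + Y\right)$)
$- n{\left(m{\left(8,-5 \right)} \right)} = - (5 + \left(8 - -40\right)^{2} - 84 \left(8 - -40\right)) = - (5 + \left(8 + 40\right)^{2} - 84 \left(8 + 40\right)) = - (5 + 48^{2} - 4032) = - (5 + 2304 - 4032) = \left(-1\right) \left(-1723\right) = 1723$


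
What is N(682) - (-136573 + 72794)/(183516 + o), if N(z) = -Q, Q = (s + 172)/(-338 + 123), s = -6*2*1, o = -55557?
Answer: 6837185/5502237 ≈ 1.2426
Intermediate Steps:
s = -12 (s = -12*1 = -12)
Q = -32/43 (Q = (-12 + 172)/(-338 + 123) = 160/(-215) = 160*(-1/215) = -32/43 ≈ -0.74419)
N(z) = 32/43 (N(z) = -1*(-32/43) = 32/43)
N(682) - (-136573 + 72794)/(183516 + o) = 32/43 - (-136573 + 72794)/(183516 - 55557) = 32/43 - (-63779)/127959 = 32/43 - 1*(-63779/127959) = 32/43 + 63779/127959 = 6837185/5502237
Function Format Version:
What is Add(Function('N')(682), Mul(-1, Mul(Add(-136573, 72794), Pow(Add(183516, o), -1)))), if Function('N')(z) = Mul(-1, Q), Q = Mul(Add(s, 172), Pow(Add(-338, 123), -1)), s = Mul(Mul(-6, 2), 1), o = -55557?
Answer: Rational(6837185, 5502237) ≈ 1.2426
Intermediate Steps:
s = -12 (s = Mul(-12, 1) = -12)
Q = Rational(-32, 43) (Q = Mul(Add(-12, 172), Pow(Add(-338, 123), -1)) = Mul(160, Pow(-215, -1)) = Mul(160, Rational(-1, 215)) = Rational(-32, 43) ≈ -0.74419)
Function('N')(z) = Rational(32, 43) (Function('N')(z) = Mul(-1, Rational(-32, 43)) = Rational(32, 43))
Add(Function('N')(682), Mul(-1, Mul(Add(-136573, 72794), Pow(Add(183516, o), -1)))) = Add(Rational(32, 43), Mul(-1, Mul(Add(-136573, 72794), Pow(Add(183516, -55557), -1)))) = Add(Rational(32, 43), Mul(-1, Mul(-63779, Pow(127959, -1)))) = Add(Rational(32, 43), Mul(-1, Mul(-63779, Rational(1, 127959)))) = Add(Rational(32, 43), Mul(-1, Rational(-63779, 127959))) = Add(Rational(32, 43), Rational(63779, 127959)) = Rational(6837185, 5502237)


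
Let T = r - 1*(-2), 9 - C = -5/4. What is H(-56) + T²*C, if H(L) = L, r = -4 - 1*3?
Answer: 801/4 ≈ 200.25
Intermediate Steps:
r = -7 (r = -4 - 3 = -7)
C = 41/4 (C = 9 - (-5)/4 = 9 - 1*(-5/4) = 9 + 5/4 = 41/4 ≈ 10.250)
T = -5 (T = -7 - 1*(-2) = -7 + 2 = -5)
H(-56) + T²*C = -56 + (-5)²*(41/4) = -56 + 25*(41/4) = -56 + 1025/4 = 801/4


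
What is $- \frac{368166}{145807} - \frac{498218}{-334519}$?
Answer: $- \frac{50514850228}{48775211833} \approx -1.0357$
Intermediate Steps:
$- \frac{368166}{145807} - \frac{498218}{-334519} = \left(-368166\right) \frac{1}{145807} - - \frac{498218}{334519} = - \frac{368166}{145807} + \frac{498218}{334519} = - \frac{50514850228}{48775211833}$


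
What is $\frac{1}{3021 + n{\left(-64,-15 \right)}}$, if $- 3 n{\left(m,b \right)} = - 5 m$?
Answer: $\frac{3}{8743} \approx 0.00034313$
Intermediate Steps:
$n{\left(m,b \right)} = \frac{5 m}{3}$ ($n{\left(m,b \right)} = - \frac{\left(-5\right) m}{3} = \frac{5 m}{3}$)
$\frac{1}{3021 + n{\left(-64,-15 \right)}} = \frac{1}{3021 + \frac{5}{3} \left(-64\right)} = \frac{1}{3021 - \frac{320}{3}} = \frac{1}{\frac{8743}{3}} = \frac{3}{8743}$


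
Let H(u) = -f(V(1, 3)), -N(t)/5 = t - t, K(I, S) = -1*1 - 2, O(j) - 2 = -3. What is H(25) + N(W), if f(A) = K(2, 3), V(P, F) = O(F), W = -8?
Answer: 3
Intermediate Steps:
O(j) = -1 (O(j) = 2 - 3 = -1)
V(P, F) = -1
K(I, S) = -3 (K(I, S) = -1 - 2 = -3)
N(t) = 0 (N(t) = -5*(t - t) = -5*0 = 0)
f(A) = -3
H(u) = 3 (H(u) = -1*(-3) = 3)
H(25) + N(W) = 3 + 0 = 3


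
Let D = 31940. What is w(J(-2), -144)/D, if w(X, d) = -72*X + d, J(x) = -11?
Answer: 162/7985 ≈ 0.020288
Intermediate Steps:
w(X, d) = d - 72*X
w(J(-2), -144)/D = (-144 - 72*(-11))/31940 = (-144 + 792)*(1/31940) = 648*(1/31940) = 162/7985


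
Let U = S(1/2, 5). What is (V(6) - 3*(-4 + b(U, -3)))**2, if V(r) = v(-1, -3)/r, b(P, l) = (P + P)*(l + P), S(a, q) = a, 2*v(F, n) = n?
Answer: 5929/16 ≈ 370.56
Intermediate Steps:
v(F, n) = n/2
U = 1/2 ≈ 0.50000
b(P, l) = 2*P*(P + l) (b(P, l) = (2*P)*(P + l) = 2*P*(P + l))
V(r) = -3/(2*r) (V(r) = ((1/2)*(-3))/r = -3/(2*r))
(V(6) - 3*(-4 + b(U, -3)))**2 = (-3/2/6 - 3*(-4 + 2*(1/2)*(1/2 - 3)))**2 = (-3/2*1/6 - 3*(-4 + 2*(1/2)*(-5/2)))**2 = (-1/4 - 3*(-4 - 5/2))**2 = (-1/4 - 3*(-13/2))**2 = (-1/4 + 39/2)**2 = (77/4)**2 = 5929/16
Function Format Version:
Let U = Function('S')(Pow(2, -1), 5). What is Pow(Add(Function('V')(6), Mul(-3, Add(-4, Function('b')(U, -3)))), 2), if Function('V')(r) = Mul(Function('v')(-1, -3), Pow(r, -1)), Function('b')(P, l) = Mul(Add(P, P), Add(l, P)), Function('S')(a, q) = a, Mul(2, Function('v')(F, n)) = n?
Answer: Rational(5929, 16) ≈ 370.56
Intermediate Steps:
Function('v')(F, n) = Mul(Rational(1, 2), n)
U = Rational(1, 2) (U = Pow(2, -1) = Rational(1, 2) ≈ 0.50000)
Function('b')(P, l) = Mul(2, P, Add(P, l)) (Function('b')(P, l) = Mul(Mul(2, P), Add(P, l)) = Mul(2, P, Add(P, l)))
Function('V')(r) = Mul(Rational(-3, 2), Pow(r, -1)) (Function('V')(r) = Mul(Mul(Rational(1, 2), -3), Pow(r, -1)) = Mul(Rational(-3, 2), Pow(r, -1)))
Pow(Add(Function('V')(6), Mul(-3, Add(-4, Function('b')(U, -3)))), 2) = Pow(Add(Mul(Rational(-3, 2), Pow(6, -1)), Mul(-3, Add(-4, Mul(2, Rational(1, 2), Add(Rational(1, 2), -3))))), 2) = Pow(Add(Mul(Rational(-3, 2), Rational(1, 6)), Mul(-3, Add(-4, Mul(2, Rational(1, 2), Rational(-5, 2))))), 2) = Pow(Add(Rational(-1, 4), Mul(-3, Add(-4, Rational(-5, 2)))), 2) = Pow(Add(Rational(-1, 4), Mul(-3, Rational(-13, 2))), 2) = Pow(Add(Rational(-1, 4), Rational(39, 2)), 2) = Pow(Rational(77, 4), 2) = Rational(5929, 16)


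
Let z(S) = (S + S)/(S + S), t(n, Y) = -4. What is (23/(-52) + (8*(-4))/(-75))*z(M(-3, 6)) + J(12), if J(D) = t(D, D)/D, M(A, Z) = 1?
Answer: -1361/3900 ≈ -0.34897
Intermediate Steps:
J(D) = -4/D
z(S) = 1 (z(S) = (2*S)/((2*S)) = (2*S)*(1/(2*S)) = 1)
(23/(-52) + (8*(-4))/(-75))*z(M(-3, 6)) + J(12) = (23/(-52) + (8*(-4))/(-75))*1 - 4/12 = (23*(-1/52) - 32*(-1/75))*1 - 4*1/12 = (-23/52 + 32/75)*1 - 1/3 = -61/3900*1 - 1/3 = -61/3900 - 1/3 = -1361/3900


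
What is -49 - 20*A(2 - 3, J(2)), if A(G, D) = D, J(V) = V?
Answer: -89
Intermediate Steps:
-49 - 20*A(2 - 3, J(2)) = -49 - 20*2 = -49 - 40 = -89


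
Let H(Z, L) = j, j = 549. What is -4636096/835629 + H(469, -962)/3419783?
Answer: -15853983526847/2857669848507 ≈ -5.5479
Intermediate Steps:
H(Z, L) = 549
-4636096/835629 + H(469, -962)/3419783 = -4636096/835629 + 549/3419783 = -15853983526847/2857669848507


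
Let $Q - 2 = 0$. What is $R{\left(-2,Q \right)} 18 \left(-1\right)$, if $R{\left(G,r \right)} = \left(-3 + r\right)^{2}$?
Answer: $-18$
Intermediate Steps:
$Q = 2$ ($Q = 2 + 0 = 2$)
$R{\left(-2,Q \right)} 18 \left(-1\right) = \left(-3 + 2\right)^{2} \cdot 18 \left(-1\right) = \left(-1\right)^{2} \cdot 18 \left(-1\right) = 1 \cdot 18 \left(-1\right) = 18 \left(-1\right) = -18$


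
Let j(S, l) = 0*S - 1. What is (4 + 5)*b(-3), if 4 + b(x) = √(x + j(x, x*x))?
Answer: -36 + 18*I ≈ -36.0 + 18.0*I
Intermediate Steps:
j(S, l) = -1 (j(S, l) = 0 - 1 = -1)
b(x) = -4 + √(-1 + x) (b(x) = -4 + √(x - 1) = -4 + √(-1 + x))
(4 + 5)*b(-3) = (4 + 5)*(-4 + √(-1 - 3)) = 9*(-4 + √(-4)) = 9*(-4 + 2*I) = -36 + 18*I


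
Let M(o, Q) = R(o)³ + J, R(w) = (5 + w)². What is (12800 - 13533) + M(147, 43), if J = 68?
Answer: 12332795428199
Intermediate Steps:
M(o, Q) = 68 + (5 + o)⁶ (M(o, Q) = ((5 + o)²)³ + 68 = (5 + o)⁶ + 68 = 68 + (5 + o)⁶)
(12800 - 13533) + M(147, 43) = (12800 - 13533) + (68 + (5 + 147)⁶) = -733 + (68 + 152⁶) = -733 + (68 + 12332795428864) = -733 + 12332795428932 = 12332795428199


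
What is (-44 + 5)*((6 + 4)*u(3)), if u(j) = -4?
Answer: 1560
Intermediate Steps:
(-44 + 5)*((6 + 4)*u(3)) = (-44 + 5)*((6 + 4)*(-4)) = -390*(-4) = -39*(-40) = 1560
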